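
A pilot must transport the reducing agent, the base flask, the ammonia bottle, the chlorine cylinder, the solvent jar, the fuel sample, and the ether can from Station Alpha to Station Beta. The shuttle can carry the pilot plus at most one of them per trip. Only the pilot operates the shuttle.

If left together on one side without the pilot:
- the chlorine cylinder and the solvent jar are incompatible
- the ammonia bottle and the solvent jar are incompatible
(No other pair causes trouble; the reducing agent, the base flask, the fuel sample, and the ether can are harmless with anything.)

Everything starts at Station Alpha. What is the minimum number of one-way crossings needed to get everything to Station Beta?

15

Counting alone: the pilot can take at most 1 across per trip to Station Beta, so moving all 7 needs at least 7 loaded trips out, with a return between consecutive ones — at least 13 crossings.
The safety rule pushes this higher. Following every safe sequence of crossings, the most of the 7 that can be at Station Beta as the shuttle arrives there on crossing 13 is 6 — never all 7.
So no plan with fewer than 15 crossings exists, and this one achieves 15:
1. Pilot goes to Station Beta with the solvent jar.
2. Pilot goes back to Station Alpha alone.
3. Pilot goes to Station Beta with the reducing agent.
4. Pilot goes back to Station Alpha alone.
5. Pilot goes to Station Beta with the base flask.
6. Pilot goes back to Station Alpha alone.
7. Pilot goes to Station Beta with the ammonia bottle.
8. Pilot goes back to Station Alpha with the solvent jar.
9. Pilot goes to Station Beta with the chlorine cylinder.
10. Pilot goes back to Station Alpha alone.
11. Pilot goes to Station Beta with the fuel sample.
12. Pilot goes back to Station Alpha alone.
13. Pilot goes to Station Beta with the ether can.
14. Pilot goes back to Station Alpha alone.
15. Pilot goes to Station Beta with the solvent jar.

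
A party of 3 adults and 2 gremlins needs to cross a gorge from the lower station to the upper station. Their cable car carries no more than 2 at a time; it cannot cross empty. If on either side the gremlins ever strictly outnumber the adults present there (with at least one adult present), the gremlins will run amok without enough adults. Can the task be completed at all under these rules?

Yes

1. 2 gremlins → the upper station.  (the lower station: 3A 0G; the upper station: 0A 2G)
2. 1 gremlin ← the lower station.  (the lower station: 3A 1G; the upper station: 0A 1G)
3. 2 adults → the upper station.  (the lower station: 1A 1G; the upper station: 2A 1G)
4. 1 adult ← the lower station.  (the lower station: 2A 1G; the upper station: 1A 1G)
5. 1 adult and 1 gremlin → the upper station.  (the lower station: 1A 0G; the upper station: 2A 2G)
6. 1 gremlin ← the lower station.  (the lower station: 1A 1G; the upper station: 2A 1G)
7. 1 adult and 1 gremlin → the upper station.  (the lower station: 0A 0G; the upper station: 3A 2G)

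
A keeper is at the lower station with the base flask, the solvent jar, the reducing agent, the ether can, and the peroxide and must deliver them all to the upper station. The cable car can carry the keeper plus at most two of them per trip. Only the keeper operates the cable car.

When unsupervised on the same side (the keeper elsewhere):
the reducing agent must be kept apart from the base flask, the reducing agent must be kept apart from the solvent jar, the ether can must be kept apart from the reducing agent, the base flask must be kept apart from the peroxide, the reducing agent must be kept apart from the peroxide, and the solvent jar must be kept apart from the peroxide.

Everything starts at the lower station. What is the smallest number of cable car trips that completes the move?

7

Counting alone: the keeper can take at most 2 across per trip to the upper station, so moving all 5 needs at least 3 loaded trips out, with a return between consecutive ones — at least 5 crossings.
The safety rule pushes this higher. Following every safe sequence of crossings, the most of the 5 that can be at the upper station as the cable car arrives there on crossing 5 is 4 — never all 5.
So no plan with fewer than 7 crossings exists, and this one achieves 7:
1. Keeper goes to the upper station with the peroxide and the reducing agent.
2. Keeper goes back to the lower station with the reducing agent.
3. Keeper goes to the upper station with the ether can and the reducing agent.
4. Keeper goes back to the lower station with the reducing agent.
5. Keeper goes to the upper station with the base flask and the solvent jar.
6. Keeper goes back to the lower station with the peroxide.
7. Keeper goes to the upper station with the peroxide and the reducing agent.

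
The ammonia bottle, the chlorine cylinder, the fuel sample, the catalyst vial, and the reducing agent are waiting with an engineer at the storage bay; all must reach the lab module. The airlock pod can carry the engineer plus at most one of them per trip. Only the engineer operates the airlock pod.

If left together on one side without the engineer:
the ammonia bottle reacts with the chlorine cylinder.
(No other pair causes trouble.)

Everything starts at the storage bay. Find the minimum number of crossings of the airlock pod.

9

Counting alone: the engineer can take at most 1 across per trip to the lab module, so moving all 5 needs at least 5 loaded trips out, with a return between consecutive ones — at least 9 crossings.
The plan below uses exactly 9 crossings, so it is optimal:
1. Engineer goes to the lab module with the ammonia bottle.  [the storage bay: the catalyst vial, the chlorine cylinder, the fuel sample, the reducing agent | the lab module: the ammonia bottle]
2. Engineer goes back to the storage bay alone.  [the storage bay: the catalyst vial, the chlorine cylinder, the fuel sample, the reducing agent | the lab module: the ammonia bottle]
3. Engineer goes to the lab module with the fuel sample.  [the storage bay: the catalyst vial, the chlorine cylinder, the reducing agent | the lab module: the ammonia bottle, the fuel sample]
4. Engineer goes back to the storage bay alone.  [the storage bay: the catalyst vial, the chlorine cylinder, the reducing agent | the lab module: the ammonia bottle, the fuel sample]
5. Engineer goes to the lab module with the catalyst vial.  [the storage bay: the chlorine cylinder, the reducing agent | the lab module: the ammonia bottle, the catalyst vial, the fuel sample]
6. Engineer goes back to the storage bay alone.  [the storage bay: the chlorine cylinder, the reducing agent | the lab module: the ammonia bottle, the catalyst vial, the fuel sample]
7. Engineer goes to the lab module with the reducing agent.  [the storage bay: the chlorine cylinder | the lab module: the ammonia bottle, the catalyst vial, the fuel sample, the reducing agent]
8. Engineer goes back to the storage bay alone.  [the storage bay: the chlorine cylinder | the lab module: the ammonia bottle, the catalyst vial, the fuel sample, the reducing agent]
9. Engineer goes to the lab module with the chlorine cylinder.  [the storage bay: — | the lab module: the ammonia bottle, the catalyst vial, the chlorine cylinder, the fuel sample, the reducing agent]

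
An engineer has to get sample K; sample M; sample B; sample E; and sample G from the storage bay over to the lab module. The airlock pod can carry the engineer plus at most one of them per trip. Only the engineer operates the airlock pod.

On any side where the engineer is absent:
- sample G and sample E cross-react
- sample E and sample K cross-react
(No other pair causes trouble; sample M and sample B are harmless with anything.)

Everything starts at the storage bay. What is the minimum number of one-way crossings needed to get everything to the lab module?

Counting alone: the engineer can take at most 1 across per trip to the lab module, so moving all 5 needs at least 5 loaded trips out, with a return between consecutive ones — at least 9 crossings.
The safety rule pushes this higher. Following every safe sequence of crossings, the most of the 5 that can be at the lab module as the airlock pod arrives there on crossing 9 is 4 — never all 5.
So no plan with fewer than 11 crossings exists, and this one achieves 11:
1. Engineer goes to the lab module with sample E.  [the storage bay: sample B, sample G, sample K, sample M | the lab module: sample E]
2. Engineer goes back to the storage bay alone.  [the storage bay: sample B, sample G, sample K, sample M | the lab module: sample E]
3. Engineer goes to the lab module with sample K.  [the storage bay: sample B, sample G, sample M | the lab module: sample E, sample K]
4. Engineer goes back to the storage bay with sample E.  [the storage bay: sample B, sample E, sample G, sample M | the lab module: sample K]
5. Engineer goes to the lab module with sample G.  [the storage bay: sample B, sample E, sample M | the lab module: sample G, sample K]
6. Engineer goes back to the storage bay alone.  [the storage bay: sample B, sample E, sample M | the lab module: sample G, sample K]
7. Engineer goes to the lab module with sample M.  [the storage bay: sample B, sample E | the lab module: sample G, sample K, sample M]
8. Engineer goes back to the storage bay alone.  [the storage bay: sample B, sample E | the lab module: sample G, sample K, sample M]
9. Engineer goes to the lab module with sample B.  [the storage bay: sample E | the lab module: sample B, sample G, sample K, sample M]
10. Engineer goes back to the storage bay alone.  [the storage bay: sample E | the lab module: sample B, sample G, sample K, sample M]
11. Engineer goes to the lab module with sample E.  [the storage bay: — | the lab module: sample B, sample E, sample G, sample K, sample M]

11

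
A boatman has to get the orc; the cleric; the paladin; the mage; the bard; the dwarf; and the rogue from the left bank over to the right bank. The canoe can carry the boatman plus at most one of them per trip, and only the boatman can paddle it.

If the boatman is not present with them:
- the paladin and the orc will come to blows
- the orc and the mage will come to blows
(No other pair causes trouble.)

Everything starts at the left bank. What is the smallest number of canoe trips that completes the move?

15

Counting alone: the boatman can take at most 1 across per trip to the right bank, so moving all 7 needs at least 7 loaded trips out, with a return between consecutive ones — at least 13 crossings.
The safety rule pushes this higher. Following every safe sequence of crossings, the most of the 7 that can be at the right bank as the canoe arrives there on crossing 13 is 6 — never all 7.
So no plan with fewer than 15 crossings exists, and this one achieves 15:
1. Boatman goes to the right bank with the orc.  [the left bank: the bard, the cleric, the dwarf, the mage, the paladin, the rogue | the right bank: the orc]
2. Boatman goes back to the left bank alone.  [the left bank: the bard, the cleric, the dwarf, the mage, the paladin, the rogue | the right bank: the orc]
3. Boatman goes to the right bank with the cleric.  [the left bank: the bard, the dwarf, the mage, the paladin, the rogue | the right bank: the cleric, the orc]
4. Boatman goes back to the left bank alone.  [the left bank: the bard, the dwarf, the mage, the paladin, the rogue | the right bank: the cleric, the orc]
5. Boatman goes to the right bank with the paladin.  [the left bank: the bard, the dwarf, the mage, the rogue | the right bank: the cleric, the orc, the paladin]
6. Boatman goes back to the left bank with the orc.  [the left bank: the bard, the dwarf, the mage, the orc, the rogue | the right bank: the cleric, the paladin]
7. Boatman goes to the right bank with the mage.  [the left bank: the bard, the dwarf, the orc, the rogue | the right bank: the cleric, the mage, the paladin]
8. Boatman goes back to the left bank alone.  [the left bank: the bard, the dwarf, the orc, the rogue | the right bank: the cleric, the mage, the paladin]
9. Boatman goes to the right bank with the bard.  [the left bank: the dwarf, the orc, the rogue | the right bank: the bard, the cleric, the mage, the paladin]
10. Boatman goes back to the left bank alone.  [the left bank: the dwarf, the orc, the rogue | the right bank: the bard, the cleric, the mage, the paladin]
11. Boatman goes to the right bank with the dwarf.  [the left bank: the orc, the rogue | the right bank: the bard, the cleric, the dwarf, the mage, the paladin]
12. Boatman goes back to the left bank alone.  [the left bank: the orc, the rogue | the right bank: the bard, the cleric, the dwarf, the mage, the paladin]
13. Boatman goes to the right bank with the rogue.  [the left bank: the orc | the right bank: the bard, the cleric, the dwarf, the mage, the paladin, the rogue]
14. Boatman goes back to the left bank alone.  [the left bank: the orc | the right bank: the bard, the cleric, the dwarf, the mage, the paladin, the rogue]
15. Boatman goes to the right bank with the orc.  [the left bank: — | the right bank: the bard, the cleric, the dwarf, the mage, the orc, the paladin, the rogue]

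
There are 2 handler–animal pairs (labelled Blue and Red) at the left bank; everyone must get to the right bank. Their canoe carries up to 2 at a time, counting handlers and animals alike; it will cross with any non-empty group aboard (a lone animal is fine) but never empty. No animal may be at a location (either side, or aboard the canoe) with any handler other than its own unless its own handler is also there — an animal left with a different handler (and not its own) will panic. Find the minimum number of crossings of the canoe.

Counting alone: each trip to the right bank takes at most 2 across and each return brings at least 1 back, so after t trips out (and t−1 returns) at most 2t − (t−1) of the 4 are across; that first reaches 4 at t = 3, so at least 5 crossings are needed.
The plan below uses exactly 5 crossings, so it is optimal:
1. animal Blue and handler Blue cross → the right bank.
2. handler Blue crosses ← the left bank.
3. handler Blue and handler Red cross → the right bank.
4. handler Red crosses ← the left bank.
5. animal Red and handler Red cross → the right bank.

5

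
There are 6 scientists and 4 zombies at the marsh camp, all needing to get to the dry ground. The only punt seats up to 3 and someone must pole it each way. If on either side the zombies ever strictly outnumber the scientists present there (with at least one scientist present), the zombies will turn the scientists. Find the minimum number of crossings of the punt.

9

Counting alone: each trip to the dry ground takes at most 3 across and each return brings at least 1 back, so after t trips out (and t−1 returns) at most 3t − (t−1) of the 10 are across; that first reaches 10 at t = 5, so at least 9 crossings are needed.
The plan below uses exactly 9 crossings, so it is optimal:
1. 2 zombies → the dry ground.  (the marsh camp: 6S 2Z; the dry ground: 0S 2Z)
2. 1 zombie ← the marsh camp.  (the marsh camp: 6S 3Z; the dry ground: 0S 1Z)
3. 3 zombies → the dry ground.  (the marsh camp: 6S 0Z; the dry ground: 0S 4Z)
4. 1 zombie ← the marsh camp.  (the marsh camp: 6S 1Z; the dry ground: 0S 3Z)
5. 3 scientists → the dry ground.  (the marsh camp: 3S 1Z; the dry ground: 3S 3Z)
6. 1 zombie ← the marsh camp.  (the marsh camp: 3S 2Z; the dry ground: 3S 2Z)
7. 1 scientist and 2 zombies → the dry ground.  (the marsh camp: 2S 0Z; the dry ground: 4S 4Z)
8. 1 zombie ← the marsh camp.  (the marsh camp: 2S 1Z; the dry ground: 4S 3Z)
9. 2 scientists and 1 zombie → the dry ground.  (the marsh camp: 0S 0Z; the dry ground: 6S 4Z)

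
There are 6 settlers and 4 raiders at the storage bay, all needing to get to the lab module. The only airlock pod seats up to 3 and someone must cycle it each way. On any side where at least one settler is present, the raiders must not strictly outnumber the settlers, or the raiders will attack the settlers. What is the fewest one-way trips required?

Counting alone: each trip to the lab module takes at most 3 across and each return brings at least 1 back, so after t trips out (and t−1 returns) at most 3t − (t−1) of the 10 are across; that first reaches 10 at t = 5, so at least 9 crossings are needed.
The plan below uses exactly 9 crossings, so it is optimal:
1. 2 raiders → the lab module.  (the storage bay: 6S 2R; the lab module: 0S 2R)
2. 1 raider ← the storage bay.  (the storage bay: 6S 3R; the lab module: 0S 1R)
3. 3 raiders → the lab module.  (the storage bay: 6S 0R; the lab module: 0S 4R)
4. 1 raider ← the storage bay.  (the storage bay: 6S 1R; the lab module: 0S 3R)
5. 3 settlers → the lab module.  (the storage bay: 3S 1R; the lab module: 3S 3R)
6. 1 raider ← the storage bay.  (the storage bay: 3S 2R; the lab module: 3S 2R)
7. 1 settler and 2 raiders → the lab module.  (the storage bay: 2S 0R; the lab module: 4S 4R)
8. 1 raider ← the storage bay.  (the storage bay: 2S 1R; the lab module: 4S 3R)
9. 2 settlers and 1 raider → the lab module.  (the storage bay: 0S 0R; the lab module: 6S 4R)

9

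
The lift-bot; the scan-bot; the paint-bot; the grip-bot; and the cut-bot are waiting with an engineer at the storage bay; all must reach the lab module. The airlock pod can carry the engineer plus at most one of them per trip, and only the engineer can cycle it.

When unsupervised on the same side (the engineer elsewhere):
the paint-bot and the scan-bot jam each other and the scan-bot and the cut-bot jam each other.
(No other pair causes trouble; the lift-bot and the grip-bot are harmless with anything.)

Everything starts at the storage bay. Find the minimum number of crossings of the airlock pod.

11

Counting alone: the engineer can take at most 1 across per trip to the lab module, so moving all 5 needs at least 5 loaded trips out, with a return between consecutive ones — at least 9 crossings.
The safety rule pushes this higher. Following every safe sequence of crossings, the most of the 5 that can be at the lab module as the airlock pod arrives there on crossing 9 is 4 — never all 5.
So no plan with fewer than 11 crossings exists, and this one achieves 11:
1. Engineer goes to the lab module with the scan-bot.  [the storage bay: the cut-bot, the grip-bot, the lift-bot, the paint-bot | the lab module: the scan-bot]
2. Engineer goes back to the storage bay alone.  [the storage bay: the cut-bot, the grip-bot, the lift-bot, the paint-bot | the lab module: the scan-bot]
3. Engineer goes to the lab module with the lift-bot.  [the storage bay: the cut-bot, the grip-bot, the paint-bot | the lab module: the lift-bot, the scan-bot]
4. Engineer goes back to the storage bay alone.  [the storage bay: the cut-bot, the grip-bot, the paint-bot | the lab module: the lift-bot, the scan-bot]
5. Engineer goes to the lab module with the paint-bot.  [the storage bay: the cut-bot, the grip-bot | the lab module: the lift-bot, the paint-bot, the scan-bot]
6. Engineer goes back to the storage bay with the scan-bot.  [the storage bay: the cut-bot, the grip-bot, the scan-bot | the lab module: the lift-bot, the paint-bot]
7. Engineer goes to the lab module with the cut-bot.  [the storage bay: the grip-bot, the scan-bot | the lab module: the cut-bot, the lift-bot, the paint-bot]
8. Engineer goes back to the storage bay alone.  [the storage bay: the grip-bot, the scan-bot | the lab module: the cut-bot, the lift-bot, the paint-bot]
9. Engineer goes to the lab module with the grip-bot.  [the storage bay: the scan-bot | the lab module: the cut-bot, the grip-bot, the lift-bot, the paint-bot]
10. Engineer goes back to the storage bay alone.  [the storage bay: the scan-bot | the lab module: the cut-bot, the grip-bot, the lift-bot, the paint-bot]
11. Engineer goes to the lab module with the scan-bot.  [the storage bay: — | the lab module: the cut-bot, the grip-bot, the lift-bot, the paint-bot, the scan-bot]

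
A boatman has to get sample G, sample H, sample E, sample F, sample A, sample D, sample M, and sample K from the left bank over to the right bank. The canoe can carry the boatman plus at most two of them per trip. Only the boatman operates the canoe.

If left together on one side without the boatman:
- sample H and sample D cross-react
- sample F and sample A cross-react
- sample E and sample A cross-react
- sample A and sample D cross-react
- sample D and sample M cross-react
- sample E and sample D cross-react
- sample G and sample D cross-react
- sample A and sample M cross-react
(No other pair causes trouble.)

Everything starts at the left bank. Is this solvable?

1. Boatman goes to the right bank with sample A and sample D.  [the left bank: sample E, sample F, sample G, sample H, sample K, sample M | the right bank: sample A, sample D]
2. Boatman goes back to the left bank with sample A.  [the left bank: sample A, sample E, sample F, sample G, sample H, sample K, sample M | the right bank: sample D]
3. Boatman goes to the right bank with sample A and sample G.  [the left bank: sample E, sample F, sample H, sample K, sample M | the right bank: sample A, sample D, sample G]
4. Boatman goes back to the left bank with sample D.  [the left bank: sample D, sample E, sample F, sample H, sample K, sample M | the right bank: sample A, sample G]
5. Boatman goes to the right bank with sample D and sample H.  [the left bank: sample E, sample F, sample K, sample M | the right bank: sample A, sample D, sample G, sample H]
6. Boatman goes back to the left bank with sample D.  [the left bank: sample D, sample E, sample F, sample K, sample M | the right bank: sample A, sample G, sample H]
7. Boatman goes to the right bank with sample E and sample M.  [the left bank: sample D, sample F, sample K | the right bank: sample A, sample E, sample G, sample H, sample M]
8. Boatman goes back to the left bank with sample A.  [the left bank: sample A, sample D, sample F, sample K | the right bank: sample E, sample G, sample H, sample M]
9. Boatman goes to the right bank with sample A and sample F.  [the left bank: sample D, sample K | the right bank: sample A, sample E, sample F, sample G, sample H, sample M]
10. Boatman goes back to the left bank with sample A.  [the left bank: sample A, sample D, sample K | the right bank: sample E, sample F, sample G, sample H, sample M]
11. Boatman goes to the right bank with sample A and sample K.  [the left bank: sample D | the right bank: sample A, sample E, sample F, sample G, sample H, sample K, sample M]
12. Boatman goes back to the left bank with sample A.  [the left bank: sample A, sample D | the right bank: sample E, sample F, sample G, sample H, sample K, sample M]
13. Boatman goes to the right bank with sample A and sample D.  [the left bank: — | the right bank: sample A, sample D, sample E, sample F, sample G, sample H, sample K, sample M]

Yes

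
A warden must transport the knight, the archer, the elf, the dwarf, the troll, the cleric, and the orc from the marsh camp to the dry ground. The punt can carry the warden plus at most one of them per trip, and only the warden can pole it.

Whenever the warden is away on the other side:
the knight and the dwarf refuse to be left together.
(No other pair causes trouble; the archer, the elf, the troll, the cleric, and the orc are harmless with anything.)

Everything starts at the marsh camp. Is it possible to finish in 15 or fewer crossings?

Yes — this plan uses 13 crossings (≤ 15):
1. Warden goes to the dry ground with the knight.
2. Warden goes back to the marsh camp alone.
3. Warden goes to the dry ground with the archer.
4. Warden goes back to the marsh camp alone.
5. Warden goes to the dry ground with the elf.
6. Warden goes back to the marsh camp alone.
7. Warden goes to the dry ground with the troll.
8. Warden goes back to the marsh camp alone.
9. Warden goes to the dry ground with the cleric.
10. Warden goes back to the marsh camp alone.
11. Warden goes to the dry ground with the orc.
12. Warden goes back to the marsh camp alone.
13. Warden goes to the dry ground with the dwarf.

Yes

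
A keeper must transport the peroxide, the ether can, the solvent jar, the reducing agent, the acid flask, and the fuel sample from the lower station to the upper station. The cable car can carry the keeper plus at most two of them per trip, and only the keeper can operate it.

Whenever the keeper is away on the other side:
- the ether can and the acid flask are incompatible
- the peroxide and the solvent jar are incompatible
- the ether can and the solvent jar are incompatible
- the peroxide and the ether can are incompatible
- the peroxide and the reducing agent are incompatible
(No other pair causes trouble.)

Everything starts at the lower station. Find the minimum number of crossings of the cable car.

Counting alone: the keeper can take at most 2 across per trip to the upper station, so moving all 6 needs at least 3 loaded trips out, with a return between consecutive ones — at least 5 crossings.
The safety rule pushes this higher. Following every safe sequence of crossings, the most of the 6 that can be at the upper station as the cable car arrives there on crossings 5, 7 is 4, 5 respectively — never all 6.
So no plan with fewer than 9 crossings exists, and this one achieves 9:
1. Keeper goes to the upper station with the ether can and the peroxide.
2. Keeper goes back to the lower station with the peroxide.
3. Keeper goes to the upper station with the peroxide and the reducing agent.
4. Keeper goes back to the lower station with the peroxide.
5. Keeper goes to the upper station with the fuel sample and the peroxide.
6. Keeper goes back to the lower station with the peroxide.
7. Keeper goes to the upper station with the acid flask and the solvent jar.
8. Keeper goes back to the lower station with the ether can.
9. Keeper goes to the upper station with the ether can and the peroxide.

9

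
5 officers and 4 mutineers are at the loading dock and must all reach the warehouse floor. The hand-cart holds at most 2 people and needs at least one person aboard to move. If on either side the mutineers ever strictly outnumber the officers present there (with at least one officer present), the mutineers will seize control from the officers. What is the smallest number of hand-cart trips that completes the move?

Counting alone: each trip to the warehouse floor takes at most 2 across and each return brings at least 1 back, so after t trips out (and t−1 returns) at most 2t − (t−1) of the 9 are across; that first reaches 9 at t = 8, so at least 15 crossings are needed.
The plan below uses exactly 15 crossings, so it is optimal:
1. 2 mutineers → the warehouse floor.  (the loading dock: 5O 2M; the warehouse floor: 0O 2M)
2. 1 mutineer ← the loading dock.  (the loading dock: 5O 3M; the warehouse floor: 0O 1M)
3. 2 mutineers → the warehouse floor.  (the loading dock: 5O 1M; the warehouse floor: 0O 3M)
4. 1 mutineer ← the loading dock.  (the loading dock: 5O 2M; the warehouse floor: 0O 2M)
5. 2 officers → the warehouse floor.  (the loading dock: 3O 2M; the warehouse floor: 2O 2M)
6. 1 mutineer ← the loading dock.  (the loading dock: 3O 3M; the warehouse floor: 2O 1M)
7. 1 officer and 1 mutineer → the warehouse floor.  (the loading dock: 2O 2M; the warehouse floor: 3O 2M)
8. 1 officer ← the loading dock.  (the loading dock: 3O 2M; the warehouse floor: 2O 2M)
9. 1 officer and 1 mutineer → the warehouse floor.  (the loading dock: 2O 1M; the warehouse floor: 3O 3M)
10. 1 mutineer ← the loading dock.  (the loading dock: 2O 2M; the warehouse floor: 3O 2M)
11. 1 officer and 1 mutineer → the warehouse floor.  (the loading dock: 1O 1M; the warehouse floor: 4O 3M)
12. 1 officer ← the loading dock.  (the loading dock: 2O 1M; the warehouse floor: 3O 3M)
13. 1 officer and 1 mutineer → the warehouse floor.  (the loading dock: 1O 0M; the warehouse floor: 4O 4M)
14. 1 mutineer ← the loading dock.  (the loading dock: 1O 1M; the warehouse floor: 4O 3M)
15. 1 officer and 1 mutineer → the warehouse floor.  (the loading dock: 0O 0M; the warehouse floor: 5O 4M)

15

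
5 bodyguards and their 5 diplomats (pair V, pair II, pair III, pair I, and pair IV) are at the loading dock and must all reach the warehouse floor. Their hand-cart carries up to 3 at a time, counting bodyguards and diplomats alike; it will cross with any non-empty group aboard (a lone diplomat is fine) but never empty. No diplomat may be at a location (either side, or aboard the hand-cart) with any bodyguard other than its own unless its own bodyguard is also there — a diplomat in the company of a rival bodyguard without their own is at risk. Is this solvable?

Yes

1. bodyguard V and diplomat V cross → the warehouse floor.
2. bodyguard V crosses ← the loading dock.
3. diplomat I, diplomat II, and diplomat III cross → the warehouse floor.
4. diplomat V crosses ← the loading dock.
5. bodyguard I, bodyguard II, and bodyguard III cross → the warehouse floor.
6. bodyguard II and diplomat II cross ← the loading dock.
7. bodyguard II, bodyguard IV, and bodyguard V cross → the warehouse floor.
8. diplomat III crosses ← the loading dock.
9. diplomat II and diplomat V cross → the warehouse floor.
10. diplomat V crosses ← the loading dock.
11. diplomat III, diplomat IV, and diplomat V cross → the warehouse floor.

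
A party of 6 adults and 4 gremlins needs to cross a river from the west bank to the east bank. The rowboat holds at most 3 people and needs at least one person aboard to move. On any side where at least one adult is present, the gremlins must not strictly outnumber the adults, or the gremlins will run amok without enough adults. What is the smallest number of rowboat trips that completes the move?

9

Counting alone: each trip to the east bank takes at most 3 across and each return brings at least 1 back, so after t trips out (and t−1 returns) at most 3t − (t−1) of the 10 are across; that first reaches 10 at t = 5, so at least 9 crossings are needed.
The plan below uses exactly 9 crossings, so it is optimal:
1. 2 gremlins → the east bank.  (the west bank: 6A 2G; the east bank: 0A 2G)
2. 1 gremlin ← the west bank.  (the west bank: 6A 3G; the east bank: 0A 1G)
3. 3 gremlins → the east bank.  (the west bank: 6A 0G; the east bank: 0A 4G)
4. 1 gremlin ← the west bank.  (the west bank: 6A 1G; the east bank: 0A 3G)
5. 3 adults → the east bank.  (the west bank: 3A 1G; the east bank: 3A 3G)
6. 1 gremlin ← the west bank.  (the west bank: 3A 2G; the east bank: 3A 2G)
7. 1 adult and 2 gremlins → the east bank.  (the west bank: 2A 0G; the east bank: 4A 4G)
8. 1 gremlin ← the west bank.  (the west bank: 2A 1G; the east bank: 4A 3G)
9. 2 adults and 1 gremlin → the east bank.  (the west bank: 0A 0G; the east bank: 6A 4G)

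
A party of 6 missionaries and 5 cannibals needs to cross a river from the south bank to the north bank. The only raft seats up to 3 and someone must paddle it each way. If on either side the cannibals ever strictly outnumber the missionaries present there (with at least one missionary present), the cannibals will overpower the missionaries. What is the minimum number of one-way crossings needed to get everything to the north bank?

9

Counting alone: each trip to the north bank takes at most 3 across and each return brings at least 1 back, so after t trips out (and t−1 returns) at most 3t − (t−1) of the 11 are across; that first reaches 11 at t = 5, so at least 9 crossings are needed.
The plan below uses exactly 9 crossings, so it is optimal:
1. 3 cannibals → the north bank.  (the south bank: 6M 2C; the north bank: 0M 3C)
2. 1 cannibal ← the south bank.  (the south bank: 6M 3C; the north bank: 0M 2C)
3. 3 missionaries → the north bank.  (the south bank: 3M 3C; the north bank: 3M 2C)
4. 1 missionary ← the south bank.  (the south bank: 4M 3C; the north bank: 2M 2C)
5. 2 missionaries and 1 cannibal → the north bank.  (the south bank: 2M 2C; the north bank: 4M 3C)
6. 1 missionary ← the south bank.  (the south bank: 3M 2C; the north bank: 3M 3C)
7. 2 missionaries and 1 cannibal → the north bank.  (the south bank: 1M 1C; the north bank: 5M 4C)
8. 1 missionary ← the south bank.  (the south bank: 2M 1C; the north bank: 4M 4C)
9. 2 missionaries and 1 cannibal → the north bank.  (the south bank: 0M 0C; the north bank: 6M 5C)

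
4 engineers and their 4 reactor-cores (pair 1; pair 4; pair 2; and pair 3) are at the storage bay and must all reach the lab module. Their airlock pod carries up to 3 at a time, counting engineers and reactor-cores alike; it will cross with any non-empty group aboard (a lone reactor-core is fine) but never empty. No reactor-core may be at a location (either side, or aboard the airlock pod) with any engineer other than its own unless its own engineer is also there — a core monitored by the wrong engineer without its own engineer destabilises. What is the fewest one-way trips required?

9

Counting alone: each trip to the lab module takes at most 3 across and each return brings at least 1 back, so after t trips out (and t−1 returns) at most 3t − (t−1) of the 8 are across; that first reaches 8 at t = 4, so at least 7 crossings are needed.
The safety rule pushes this higher. Following every safe sequence of crossings, the most of the 8 that can be at the lab module as the airlock pod arrives there on crossing 7 is 7 — never all 8.
So no plan with fewer than 9 crossings exists, and this one achieves 9:
1. engineer 1 and reactor-core 1 cross → the lab module.
2. engineer 1 crosses ← the storage bay.
3. engineer 1, engineer 4, and reactor-core 4 cross → the lab module.
4. engineer 1 and reactor-core 1 cross ← the storage bay.
5. engineer 1, engineer 2, and engineer 3 cross → the lab module.
6. reactor-core 4 crosses ← the storage bay.
7. reactor-core 1 and reactor-core 4 cross → the lab module.
8. reactor-core 1 crosses ← the storage bay.
9. reactor-core 1, reactor-core 2, and reactor-core 3 cross → the lab module.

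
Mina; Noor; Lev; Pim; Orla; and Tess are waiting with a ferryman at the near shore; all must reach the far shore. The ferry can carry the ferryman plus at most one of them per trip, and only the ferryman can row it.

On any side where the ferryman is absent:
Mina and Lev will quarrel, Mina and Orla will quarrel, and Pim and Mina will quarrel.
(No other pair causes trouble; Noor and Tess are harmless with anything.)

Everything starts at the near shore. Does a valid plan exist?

Following every safe sequence of crossings from the start, the most of the 6 that can be at the far shore as the ferry arrives there on crossings 1, 3, 5, 7 is 1, 2, 3, 4 respectively; the best ever achieved is 4 of 6.
From crossing 9 on, no configuration arises that was not already reachable earlier: only 36 distinct safe configurations (who is on which side, and where the ferry is) can ever be reached, none of them has everyone across, and every continuation just revisits them. So no valid plan exists.

No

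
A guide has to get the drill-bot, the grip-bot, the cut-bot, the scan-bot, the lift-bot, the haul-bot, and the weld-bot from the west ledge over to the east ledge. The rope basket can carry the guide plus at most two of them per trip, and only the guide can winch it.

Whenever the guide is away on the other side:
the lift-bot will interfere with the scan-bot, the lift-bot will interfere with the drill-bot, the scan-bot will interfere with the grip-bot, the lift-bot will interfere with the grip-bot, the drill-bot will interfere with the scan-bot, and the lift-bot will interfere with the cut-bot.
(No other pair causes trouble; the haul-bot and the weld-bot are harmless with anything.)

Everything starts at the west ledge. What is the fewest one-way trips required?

11

Counting alone: the guide can take at most 2 across per trip to the east ledge, so moving all 7 needs at least 4 loaded trips out, with a return between consecutive ones — at least 7 crossings.
The safety rule pushes this higher. Following every safe sequence of crossings, the most of the 7 that can be at the east ledge as the rope basket arrives there on crossings 7, 9 is 5, 6 respectively — never all 7.
So no plan with fewer than 11 crossings exists, and this one achieves 11:
1. Guide goes to the east ledge with the lift-bot and the scan-bot.  [the west ledge: the cut-bot, the drill-bot, the grip-bot, the haul-bot, the weld-bot | the east ledge: the lift-bot, the scan-bot]
2. Guide goes back to the west ledge with the scan-bot.  [the west ledge: the cut-bot, the drill-bot, the grip-bot, the haul-bot, the scan-bot, the weld-bot | the east ledge: the lift-bot]
3. Guide goes to the east ledge with the drill-bot and the grip-bot.  [the west ledge: the cut-bot, the haul-bot, the scan-bot, the weld-bot | the east ledge: the drill-bot, the grip-bot, the lift-bot]
4. Guide goes back to the west ledge with the lift-bot.  [the west ledge: the cut-bot, the haul-bot, the lift-bot, the scan-bot, the weld-bot | the east ledge: the drill-bot, the grip-bot]
5. Guide goes to the east ledge with the cut-bot and the scan-bot.  [the west ledge: the haul-bot, the lift-bot, the weld-bot | the east ledge: the cut-bot, the drill-bot, the grip-bot, the scan-bot]
6. Guide goes back to the west ledge with the scan-bot.  [the west ledge: the haul-bot, the lift-bot, the scan-bot, the weld-bot | the east ledge: the cut-bot, the drill-bot, the grip-bot]
7. Guide goes to the east ledge with the haul-bot and the scan-bot.  [the west ledge: the lift-bot, the weld-bot | the east ledge: the cut-bot, the drill-bot, the grip-bot, the haul-bot, the scan-bot]
8. Guide goes back to the west ledge with the scan-bot.  [the west ledge: the lift-bot, the scan-bot, the weld-bot | the east ledge: the cut-bot, the drill-bot, the grip-bot, the haul-bot]
9. Guide goes to the east ledge with the scan-bot and the weld-bot.  [the west ledge: the lift-bot | the east ledge: the cut-bot, the drill-bot, the grip-bot, the haul-bot, the scan-bot, the weld-bot]
10. Guide goes back to the west ledge with the scan-bot.  [the west ledge: the lift-bot, the scan-bot | the east ledge: the cut-bot, the drill-bot, the grip-bot, the haul-bot, the weld-bot]
11. Guide goes to the east ledge with the lift-bot and the scan-bot.  [the west ledge: — | the east ledge: the cut-bot, the drill-bot, the grip-bot, the haul-bot, the lift-bot, the scan-bot, the weld-bot]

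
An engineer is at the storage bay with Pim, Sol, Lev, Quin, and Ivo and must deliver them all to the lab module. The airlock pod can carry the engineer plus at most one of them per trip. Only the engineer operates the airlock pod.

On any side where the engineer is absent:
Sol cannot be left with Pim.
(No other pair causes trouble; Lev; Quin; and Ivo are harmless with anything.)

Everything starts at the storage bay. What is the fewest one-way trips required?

9

Counting alone: the engineer can take at most 1 across per trip to the lab module, so moving all 5 needs at least 5 loaded trips out, with a return between consecutive ones — at least 9 crossings.
The plan below uses exactly 9 crossings, so it is optimal:
1. Engineer goes to the lab module with Pim.
2. Engineer goes back to the storage bay alone.
3. Engineer goes to the lab module with Lev.
4. Engineer goes back to the storage bay alone.
5. Engineer goes to the lab module with Quin.
6. Engineer goes back to the storage bay alone.
7. Engineer goes to the lab module with Ivo.
8. Engineer goes back to the storage bay alone.
9. Engineer goes to the lab module with Sol.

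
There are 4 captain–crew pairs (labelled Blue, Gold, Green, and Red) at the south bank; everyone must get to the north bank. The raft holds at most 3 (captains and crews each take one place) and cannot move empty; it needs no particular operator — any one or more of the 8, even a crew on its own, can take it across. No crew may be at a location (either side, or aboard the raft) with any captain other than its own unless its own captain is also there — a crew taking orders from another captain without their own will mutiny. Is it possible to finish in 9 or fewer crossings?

Yes — this plan uses 9 crossings (≤ 9):
1. captain Blue and crew Blue cross → the north bank.
2. captain Blue crosses ← the south bank.
3. captain Blue, captain Gold, and crew Gold cross → the north bank.
4. captain Blue and crew Blue cross ← the south bank.
5. captain Blue, captain Green, and captain Red cross → the north bank.
6. crew Gold crosses ← the south bank.
7. crew Blue and crew Gold cross → the north bank.
8. crew Blue crosses ← the south bank.
9. crew Blue, crew Green, and crew Red cross → the north bank.

Yes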